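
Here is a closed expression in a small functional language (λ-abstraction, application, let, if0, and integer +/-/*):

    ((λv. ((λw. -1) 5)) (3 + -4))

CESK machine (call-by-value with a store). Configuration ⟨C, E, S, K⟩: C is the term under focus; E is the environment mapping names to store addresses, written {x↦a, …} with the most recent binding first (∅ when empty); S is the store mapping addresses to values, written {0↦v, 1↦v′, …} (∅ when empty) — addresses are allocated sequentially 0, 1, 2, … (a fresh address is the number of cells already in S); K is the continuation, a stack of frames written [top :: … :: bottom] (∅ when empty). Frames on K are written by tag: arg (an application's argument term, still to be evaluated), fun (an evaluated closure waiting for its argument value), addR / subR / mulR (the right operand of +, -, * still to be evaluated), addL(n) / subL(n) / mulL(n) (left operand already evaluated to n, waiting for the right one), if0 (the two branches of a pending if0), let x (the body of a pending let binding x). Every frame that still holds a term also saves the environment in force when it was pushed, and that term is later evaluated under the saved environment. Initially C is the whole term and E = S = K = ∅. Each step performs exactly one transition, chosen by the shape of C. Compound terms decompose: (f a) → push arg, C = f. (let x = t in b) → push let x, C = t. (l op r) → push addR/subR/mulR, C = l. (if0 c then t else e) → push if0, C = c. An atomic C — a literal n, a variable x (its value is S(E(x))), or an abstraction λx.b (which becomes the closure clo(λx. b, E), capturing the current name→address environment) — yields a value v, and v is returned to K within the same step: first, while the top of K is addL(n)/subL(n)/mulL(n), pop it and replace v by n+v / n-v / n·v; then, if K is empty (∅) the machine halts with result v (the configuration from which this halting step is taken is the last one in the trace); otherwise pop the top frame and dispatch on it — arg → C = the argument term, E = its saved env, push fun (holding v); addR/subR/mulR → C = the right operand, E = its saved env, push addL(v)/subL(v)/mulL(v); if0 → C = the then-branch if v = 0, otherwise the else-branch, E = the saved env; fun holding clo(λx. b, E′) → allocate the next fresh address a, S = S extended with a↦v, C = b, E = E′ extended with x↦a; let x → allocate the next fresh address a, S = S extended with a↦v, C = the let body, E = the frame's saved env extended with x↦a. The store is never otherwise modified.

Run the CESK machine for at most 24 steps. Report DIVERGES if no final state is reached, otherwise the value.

Answer: -1

Machine steps:
[0] ⟨C=((λv. ((λw. -1) 5)) (3 + -4)); E=∅; S=∅; K=∅⟩
[1] ⟨C=(λv. ((λw. -1) 5)); E=∅; S=∅; K=[arg]⟩
[2] ⟨C=(3 + -4); E=∅; S=∅; K=[fun]⟩
[3] ⟨C=3; E=∅; S=∅; K=[addR :: fun]⟩
[4] ⟨C=-4; E=∅; S=∅; K=[addL(3) :: fun]⟩
[5] ⟨C=((λw. -1) 5); E={v↦0}; S={0↦-1}; K=∅⟩
[6] ⟨C=(λw. -1); E={v↦0}; S={0↦-1}; K=[arg]⟩
[7] ⟨C=5; E={v↦0}; S={0↦-1}; K=[fun]⟩
[8] ⟨C=-1; E={w↦1, v↦0}; S={0↦-1, 1↦5}; K=∅⟩
→ final value -1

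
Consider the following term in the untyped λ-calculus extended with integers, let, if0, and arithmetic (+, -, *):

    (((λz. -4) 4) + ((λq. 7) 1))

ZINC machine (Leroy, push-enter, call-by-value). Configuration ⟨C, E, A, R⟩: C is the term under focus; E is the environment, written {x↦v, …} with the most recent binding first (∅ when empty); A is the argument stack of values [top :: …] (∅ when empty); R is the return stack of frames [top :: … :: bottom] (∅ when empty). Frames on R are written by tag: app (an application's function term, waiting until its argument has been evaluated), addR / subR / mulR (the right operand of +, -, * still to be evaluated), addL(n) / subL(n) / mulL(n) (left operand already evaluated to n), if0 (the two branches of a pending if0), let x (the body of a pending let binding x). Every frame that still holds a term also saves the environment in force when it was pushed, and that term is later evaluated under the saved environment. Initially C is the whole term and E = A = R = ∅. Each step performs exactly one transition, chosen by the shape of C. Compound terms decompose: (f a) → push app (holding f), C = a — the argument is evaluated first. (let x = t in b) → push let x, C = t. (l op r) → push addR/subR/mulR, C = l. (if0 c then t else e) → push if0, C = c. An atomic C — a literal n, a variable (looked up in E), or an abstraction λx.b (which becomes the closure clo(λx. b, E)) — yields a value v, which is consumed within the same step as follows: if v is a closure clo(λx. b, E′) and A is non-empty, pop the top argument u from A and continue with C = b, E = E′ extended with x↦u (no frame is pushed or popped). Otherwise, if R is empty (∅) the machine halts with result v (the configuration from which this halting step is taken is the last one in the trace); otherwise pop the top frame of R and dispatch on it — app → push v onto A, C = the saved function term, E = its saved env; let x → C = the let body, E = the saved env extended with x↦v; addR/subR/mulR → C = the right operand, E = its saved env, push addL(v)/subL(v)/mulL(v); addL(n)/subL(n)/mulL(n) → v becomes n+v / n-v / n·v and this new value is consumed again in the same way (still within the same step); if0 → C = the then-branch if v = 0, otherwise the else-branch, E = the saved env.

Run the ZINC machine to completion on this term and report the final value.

Answer: 3

Machine steps:
t=0: [C=(((λz. -4) 4) + ((λq. 7) 1)) | E=∅ | A=∅ | R=∅]
t=1: [C=((λz. -4) 4) | E=∅ | A=∅ | R=[addR]]
t=2: [C=4 | E=∅ | A=∅ | R=[app :: addR]]
t=3: [C=(λz. -4) | E=∅ | A=[4] | R=[addR]]
t=4: [C=-4 | E={z↦4} | A=∅ | R=[addR]]
t=5: [C=((λq. 7) 1) | E=∅ | A=∅ | R=[addL(-4)]]
t=6: [C=1 | E=∅ | A=∅ | R=[app :: addL(-4)]]
t=7: [C=(λq. 7) | E=∅ | A=[1] | R=[addL(-4)]]
t=8: [C=7 | E={q↦1} | A=∅ | R=[addL(-4)]]
→ final value 3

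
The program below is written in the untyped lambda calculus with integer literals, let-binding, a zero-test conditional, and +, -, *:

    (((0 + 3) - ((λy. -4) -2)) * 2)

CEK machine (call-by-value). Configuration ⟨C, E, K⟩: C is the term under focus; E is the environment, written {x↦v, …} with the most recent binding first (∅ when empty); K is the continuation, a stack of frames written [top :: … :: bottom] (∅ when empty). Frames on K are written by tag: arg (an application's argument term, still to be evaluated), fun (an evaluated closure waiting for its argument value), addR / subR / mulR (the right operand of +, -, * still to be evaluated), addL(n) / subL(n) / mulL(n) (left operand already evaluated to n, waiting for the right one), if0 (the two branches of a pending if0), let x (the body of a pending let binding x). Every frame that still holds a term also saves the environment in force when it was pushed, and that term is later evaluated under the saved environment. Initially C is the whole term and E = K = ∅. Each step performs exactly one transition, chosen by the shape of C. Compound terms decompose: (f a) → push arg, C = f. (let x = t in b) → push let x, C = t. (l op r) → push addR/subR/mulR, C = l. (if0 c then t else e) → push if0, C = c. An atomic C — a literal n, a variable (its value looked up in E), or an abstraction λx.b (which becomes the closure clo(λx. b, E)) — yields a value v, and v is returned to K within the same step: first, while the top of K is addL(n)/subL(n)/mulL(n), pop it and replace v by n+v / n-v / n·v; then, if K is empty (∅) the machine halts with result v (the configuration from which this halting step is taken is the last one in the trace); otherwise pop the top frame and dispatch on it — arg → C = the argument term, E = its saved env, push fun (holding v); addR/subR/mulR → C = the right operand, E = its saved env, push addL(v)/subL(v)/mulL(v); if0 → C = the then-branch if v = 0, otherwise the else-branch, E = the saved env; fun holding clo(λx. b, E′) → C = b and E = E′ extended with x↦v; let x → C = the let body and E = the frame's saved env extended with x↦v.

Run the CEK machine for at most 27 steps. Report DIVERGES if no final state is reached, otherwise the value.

Answer: 14

Derivation:
t=0: [C=(((0 + 3) - ((λy. -4) -2)) * 2) | E=∅ | K=∅]
t=1: [C=((0 + 3) - ((λy. -4) -2)) | E=∅ | K=[mulR]]
t=2: [C=(0 + 3) | E=∅ | K=[subR :: mulR]]
t=3: [C=0 | E=∅ | K=[addR :: subR :: mulR]]
t=4: [C=3 | E=∅ | K=[addL(0) :: subR :: mulR]]
t=5: [C=((λy. -4) -2) | E=∅ | K=[subL(3) :: mulR]]
t=6: [C=(λy. -4) | E=∅ | K=[arg :: subL(3) :: mulR]]
t=7: [C=-2 | E=∅ | K=[fun :: subL(3) :: mulR]]
t=8: [C=-4 | E={y↦-2} | K=[subL(3) :: mulR]]
t=9: [C=2 | E=∅ | K=[mulL(7)]]
→ final value 14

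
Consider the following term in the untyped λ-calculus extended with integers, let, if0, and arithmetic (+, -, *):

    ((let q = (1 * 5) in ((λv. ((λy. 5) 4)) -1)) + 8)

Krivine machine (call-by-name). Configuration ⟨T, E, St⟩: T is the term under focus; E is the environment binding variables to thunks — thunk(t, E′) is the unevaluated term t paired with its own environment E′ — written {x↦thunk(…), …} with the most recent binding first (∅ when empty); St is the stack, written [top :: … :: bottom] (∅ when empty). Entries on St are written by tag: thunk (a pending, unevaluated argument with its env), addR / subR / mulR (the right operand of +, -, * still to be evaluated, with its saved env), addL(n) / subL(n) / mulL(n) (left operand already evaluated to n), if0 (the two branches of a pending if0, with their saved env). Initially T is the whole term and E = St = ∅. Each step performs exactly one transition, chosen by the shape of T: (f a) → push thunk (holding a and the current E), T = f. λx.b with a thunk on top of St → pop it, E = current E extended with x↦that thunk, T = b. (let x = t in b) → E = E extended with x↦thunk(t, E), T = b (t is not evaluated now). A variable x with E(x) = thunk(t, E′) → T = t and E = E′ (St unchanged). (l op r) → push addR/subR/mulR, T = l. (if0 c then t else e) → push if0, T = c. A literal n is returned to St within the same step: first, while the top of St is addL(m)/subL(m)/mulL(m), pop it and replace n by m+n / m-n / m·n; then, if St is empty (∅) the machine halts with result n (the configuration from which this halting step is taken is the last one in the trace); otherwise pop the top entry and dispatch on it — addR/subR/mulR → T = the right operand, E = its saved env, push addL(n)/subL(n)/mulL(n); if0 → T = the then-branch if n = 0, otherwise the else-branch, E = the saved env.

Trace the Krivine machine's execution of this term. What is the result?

t=0: [T=((let q = (1 * 5) in ((λv. ((λy. 5) 4)) -1)) + 8) | E=∅ | St=∅]
t=1: [T=(let q = (1 * 5) in ((λv. ((λy. 5) 4)) -1)) | E=∅ | St=[addR]]
t=2: [T=((λv. ((λy. 5) 4)) -1) | E={q↦thunk((1 * 5), ∅)} | St=[addR]]
t=3: [T=(λv. ((λy. 5) 4)) | E={q↦thunk((1 * 5), ∅)} | St=[thunk :: addR]]
t=4: [T=((λy. 5) 4) | E={v↦thunk(-1, {q↦thunk((1 * 5), ∅)}), q↦thunk((1 * 5), ∅)} | St=[addR]]
t=5: [T=(λy. 5) | E={v↦thunk(-1, {q↦thunk((1 * 5), ∅)}), q↦thunk((1 * 5), ∅)} | St=[thunk :: addR]]
t=6: [T=5 | E={y↦thunk(4, {v↦thunk(-1, {q↦thunk((1 * 5), ∅)}), q↦thunk((1 * 5), ∅)}), v↦thunk(-1, {q↦thunk((1 * 5), ∅)}), q↦thunk((1 * 5), ∅)} | St=[addR]]
t=7: [T=8 | E=∅ | St=[addL(5)]]
→ final value 13

Answer: 13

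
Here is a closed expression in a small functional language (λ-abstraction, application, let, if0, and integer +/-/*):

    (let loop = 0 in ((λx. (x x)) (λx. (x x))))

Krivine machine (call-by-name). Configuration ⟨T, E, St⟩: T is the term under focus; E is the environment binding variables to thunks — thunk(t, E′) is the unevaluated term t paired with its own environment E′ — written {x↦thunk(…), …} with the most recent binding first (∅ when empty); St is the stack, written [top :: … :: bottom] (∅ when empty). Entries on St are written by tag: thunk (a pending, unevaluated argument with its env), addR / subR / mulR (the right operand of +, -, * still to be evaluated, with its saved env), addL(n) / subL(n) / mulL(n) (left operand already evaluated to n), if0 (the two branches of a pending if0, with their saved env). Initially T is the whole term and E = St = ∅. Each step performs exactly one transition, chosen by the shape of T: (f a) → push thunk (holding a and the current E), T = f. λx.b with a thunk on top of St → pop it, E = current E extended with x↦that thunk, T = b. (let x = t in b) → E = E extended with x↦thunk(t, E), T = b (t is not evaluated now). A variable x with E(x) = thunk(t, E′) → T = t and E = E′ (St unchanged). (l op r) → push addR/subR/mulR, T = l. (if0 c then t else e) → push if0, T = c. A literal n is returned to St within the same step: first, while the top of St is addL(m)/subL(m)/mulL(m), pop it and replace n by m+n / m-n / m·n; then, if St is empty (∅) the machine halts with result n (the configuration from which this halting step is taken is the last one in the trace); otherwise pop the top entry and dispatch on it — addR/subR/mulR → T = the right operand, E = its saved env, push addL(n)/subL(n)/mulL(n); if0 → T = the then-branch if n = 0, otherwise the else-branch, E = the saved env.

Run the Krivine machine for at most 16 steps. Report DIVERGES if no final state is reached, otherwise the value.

t=0: [T=(let loop = 0 in ((λx. (x x)) (λx. (x x)))) | E=∅ | St=∅]
t=1: [T=((λx. (x x)) (λx. (x x))) | E={loop↦thunk(0, ∅)} | St=∅]
t=2: [T=(λx. (x x)) | E={loop↦thunk(0, ∅)} | St=[thunk]]
t=3: [T=(x x) | E={x↦thunk((λx. (x x)), {loop↦thunk(0, ∅)}), loop↦thunk(0, ∅)} | St=∅]
t=4: [T=x | E={x↦thunk((λx. (x x)), {loop↦thunk(0, ∅)}), loop↦thunk(0, ∅)} | St=[thunk]]
t=5: [T=(λx. (x x)) | E={loop↦thunk(0, ∅)} | St=[thunk]]
t=6: [T=(x x) | E={x↦thunk(x, {x↦thunk((λx. (x x)), {loop↦thunk(0, ∅)}), loop↦thunk(0, ∅)}), loop↦thunk(0, ∅)} | St=∅]
t=7: [T=x | E={x↦thunk(x, {x↦thunk((λx. (x x)), {loop↦thunk(0, ∅)}), loop↦thunk(0, ∅)}), loop↦thunk(0, ∅)} | St=[thunk]]
t=8: [T=x | E={x↦thunk((λx. (x x)), {loop↦thunk(0, ∅)}), loop↦thunk(0, ∅)} | St=[thunk]]
t=9: [T=(λx. (x x)) | E={loop↦thunk(0, ∅)} | St=[thunk]]
t=10: [T=(x x) | E={x↦thunk(x, {x↦thunk(x, {x↦thunk((λx. (x x)), {loop↦thunk(0, ∅)}), loop↦thunk(0, ∅)}), loop↦thunk(0, ∅)}), loop↦thunk(0, ∅)} | St=∅]
t=11: [T=x | E={x↦thunk(x, {x↦thunk(x, {x↦thunk((λx. (x x)), {loop↦thunk(0, ∅)}), loop↦thunk(0, ∅)}), loop↦thunk(0, ∅)}), loop↦thunk(0, ∅)} | St=[thunk]]
t=12: [T=x | E={x↦thunk(x, {x↦thunk((λx. (x x)), {loop↦thunk(0, ∅)}), loop↦thunk(0, ∅)}), loop↦thunk(0, ∅)} | St=[thunk]]
t=13: [T=x | E={x↦thunk((λx. (x x)), {loop↦thunk(0, ∅)}), loop↦thunk(0, ∅)} | St=[thunk]]
t=14: [T=(λx. (x x)) | E={loop↦thunk(0, ∅)} | St=[thunk]]
t=15: [T=(x x) | E={x↦thunk(x, {x↦thunk(x, {x↦thunk(x, {x↦thunk((λx. (x x)), {loop↦thunk(0, ∅)}), loop↦thunk(0, ∅)}), loop↦thunk(0, ∅)}), loop↦thunk(0, ∅)}), loop↦thunk(0, ∅)} | St=∅]
t=16: [T=x | E={x↦thunk(x, {x↦thunk(x, {x↦thunk(x, {x↦thunk((λx. (x x)), {loop↦thunk(0, ∅)}), loop↦thunk(0, ∅)}), loop↦thunk(0, ∅)}), loop↦thunk(0, ∅)}), loop↦thunk(0, ∅)} | St=[thunk]]
→ 16 transitions taken and the configuration is still not final: no result within 16 steps

Answer: DIVERGES (no final state within 16 steps)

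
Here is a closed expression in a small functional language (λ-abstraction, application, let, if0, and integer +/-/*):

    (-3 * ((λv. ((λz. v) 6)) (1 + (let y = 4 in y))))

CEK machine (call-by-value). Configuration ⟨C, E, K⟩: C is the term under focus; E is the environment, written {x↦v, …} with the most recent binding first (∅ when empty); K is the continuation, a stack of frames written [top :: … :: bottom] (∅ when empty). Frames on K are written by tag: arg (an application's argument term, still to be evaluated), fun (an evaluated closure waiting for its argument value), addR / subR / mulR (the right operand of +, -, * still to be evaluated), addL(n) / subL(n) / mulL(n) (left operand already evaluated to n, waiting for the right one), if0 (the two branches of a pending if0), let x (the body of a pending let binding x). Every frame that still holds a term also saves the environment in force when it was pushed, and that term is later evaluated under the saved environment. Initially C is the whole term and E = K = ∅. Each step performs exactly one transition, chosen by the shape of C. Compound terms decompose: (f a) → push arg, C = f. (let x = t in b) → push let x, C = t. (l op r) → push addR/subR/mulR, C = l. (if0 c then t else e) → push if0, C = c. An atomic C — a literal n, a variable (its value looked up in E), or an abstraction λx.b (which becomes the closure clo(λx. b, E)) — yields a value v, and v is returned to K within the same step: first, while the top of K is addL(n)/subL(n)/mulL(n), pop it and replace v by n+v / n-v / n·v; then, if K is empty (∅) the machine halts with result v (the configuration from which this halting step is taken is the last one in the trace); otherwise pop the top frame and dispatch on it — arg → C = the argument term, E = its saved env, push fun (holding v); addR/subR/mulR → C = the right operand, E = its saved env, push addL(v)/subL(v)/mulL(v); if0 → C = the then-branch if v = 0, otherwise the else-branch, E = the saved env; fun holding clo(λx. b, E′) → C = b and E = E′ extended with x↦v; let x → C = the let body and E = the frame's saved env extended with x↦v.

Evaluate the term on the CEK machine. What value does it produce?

0. ⟨C=(-3 * ((λv. ((λz. v) 6)) (1 + (let y = 4 in y)))); E=∅; K=∅⟩
1. ⟨C=-3; E=∅; K=[mulR]⟩
2. ⟨C=((λv. ((λz. v) 6)) (1 + (let y = 4 in y))); E=∅; K=[mulL(-3)]⟩
3. ⟨C=(λv. ((λz. v) 6)); E=∅; K=[arg :: mulL(-3)]⟩
4. ⟨C=(1 + (let y = 4 in y)); E=∅; K=[fun :: mulL(-3)]⟩
5. ⟨C=1; E=∅; K=[addR :: fun :: mulL(-3)]⟩
6. ⟨C=(let y = 4 in y); E=∅; K=[addL(1) :: fun :: mulL(-3)]⟩
7. ⟨C=4; E=∅; K=[let y :: addL(1) :: fun :: mulL(-3)]⟩
8. ⟨C=y; E={y↦4}; K=[addL(1) :: fun :: mulL(-3)]⟩
9. ⟨C=((λz. v) 6); E={v↦5}; K=[mulL(-3)]⟩
10. ⟨C=(λz. v); E={v↦5}; K=[arg :: mulL(-3)]⟩
11. ⟨C=6; E={v↦5}; K=[fun :: mulL(-3)]⟩
12. ⟨C=v; E={z↦6, v↦5}; K=[mulL(-3)]⟩
→ final value -15

Answer: -15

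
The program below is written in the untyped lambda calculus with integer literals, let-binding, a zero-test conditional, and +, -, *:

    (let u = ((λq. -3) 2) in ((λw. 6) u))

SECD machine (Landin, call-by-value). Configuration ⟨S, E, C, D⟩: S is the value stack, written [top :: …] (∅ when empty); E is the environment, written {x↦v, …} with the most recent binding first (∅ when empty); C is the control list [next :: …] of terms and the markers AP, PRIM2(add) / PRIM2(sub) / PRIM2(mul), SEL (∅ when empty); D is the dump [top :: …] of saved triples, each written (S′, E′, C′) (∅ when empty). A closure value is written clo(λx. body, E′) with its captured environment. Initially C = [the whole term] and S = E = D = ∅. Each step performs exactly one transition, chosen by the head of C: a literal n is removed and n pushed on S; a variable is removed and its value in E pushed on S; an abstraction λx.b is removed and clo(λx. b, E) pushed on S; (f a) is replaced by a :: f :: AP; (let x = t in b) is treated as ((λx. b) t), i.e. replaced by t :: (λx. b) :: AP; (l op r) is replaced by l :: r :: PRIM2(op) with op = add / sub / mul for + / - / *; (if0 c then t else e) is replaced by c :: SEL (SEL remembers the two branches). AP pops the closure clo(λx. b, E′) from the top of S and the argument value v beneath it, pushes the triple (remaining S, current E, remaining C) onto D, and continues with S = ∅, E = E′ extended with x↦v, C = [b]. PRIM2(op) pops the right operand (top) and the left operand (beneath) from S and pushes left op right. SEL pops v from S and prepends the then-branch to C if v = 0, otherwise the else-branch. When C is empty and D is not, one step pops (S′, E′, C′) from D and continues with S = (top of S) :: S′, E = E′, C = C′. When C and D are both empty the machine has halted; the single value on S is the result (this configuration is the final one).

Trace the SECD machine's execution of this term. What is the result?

Answer: 6

Derivation:
step 0: ⟨S=∅; E=∅; C=[(let u = ((λq. -3) 2) in ((λw. 6) u))]; D=∅⟩
step 1: ⟨S=∅; E=∅; C=[((λq. -3) 2) :: (λu. ((λw. 6) u)) :: AP]; D=∅⟩
step 2: ⟨S=∅; E=∅; C=[2 :: (λq. -3) :: AP :: (λu. ((λw. 6) u)) :: AP]; D=∅⟩
step 3: ⟨S=[2]; E=∅; C=[(λq. -3) :: AP :: (λu. ((λw. 6) u)) :: AP]; D=∅⟩
step 4: ⟨S=[clo(λq. -3, ∅) :: 2]; E=∅; C=[AP :: (λu. ((λw. 6) u)) :: AP]; D=∅⟩
step 5: ⟨S=∅; E={q↦2}; C=[-3]; D=[(∅, ∅, [(λu. ((λw. 6) u)) :: AP])]⟩
step 6: ⟨S=[-3]; E={q↦2}; C=∅; D=[(∅, ∅, [(λu. ((λw. 6) u)) :: AP])]⟩
step 7: ⟨S=[-3]; E=∅; C=[(λu. ((λw. 6) u)) :: AP]; D=∅⟩
step 8: ⟨S=[clo(λu. ((λw. 6) u), ∅) :: -3]; E=∅; C=[AP]; D=∅⟩
step 9: ⟨S=∅; E={u↦-3}; C=[((λw. 6) u)]; D=[(∅, ∅, ∅)]⟩
step 10: ⟨S=∅; E={u↦-3}; C=[u :: (λw. 6) :: AP]; D=[(∅, ∅, ∅)]⟩
step 11: ⟨S=[-3]; E={u↦-3}; C=[(λw. 6) :: AP]; D=[(∅, ∅, ∅)]⟩
step 12: ⟨S=[clo(λw. 6, {u↦-3}) :: -3]; E={u↦-3}; C=[AP]; D=[(∅, ∅, ∅)]⟩
step 13: ⟨S=∅; E={w↦-3, u↦-3}; C=[6]; D=[(∅, {u↦-3}, ∅) :: (∅, ∅, ∅)]⟩
step 14: ⟨S=[6]; E={w↦-3, u↦-3}; C=∅; D=[(∅, {u↦-3}, ∅) :: (∅, ∅, ∅)]⟩
step 15: ⟨S=[6]; E={u↦-3}; C=∅; D=[(∅, ∅, ∅)]⟩
step 16: ⟨S=[6]; E=∅; C=∅; D=∅⟩
→ final value 6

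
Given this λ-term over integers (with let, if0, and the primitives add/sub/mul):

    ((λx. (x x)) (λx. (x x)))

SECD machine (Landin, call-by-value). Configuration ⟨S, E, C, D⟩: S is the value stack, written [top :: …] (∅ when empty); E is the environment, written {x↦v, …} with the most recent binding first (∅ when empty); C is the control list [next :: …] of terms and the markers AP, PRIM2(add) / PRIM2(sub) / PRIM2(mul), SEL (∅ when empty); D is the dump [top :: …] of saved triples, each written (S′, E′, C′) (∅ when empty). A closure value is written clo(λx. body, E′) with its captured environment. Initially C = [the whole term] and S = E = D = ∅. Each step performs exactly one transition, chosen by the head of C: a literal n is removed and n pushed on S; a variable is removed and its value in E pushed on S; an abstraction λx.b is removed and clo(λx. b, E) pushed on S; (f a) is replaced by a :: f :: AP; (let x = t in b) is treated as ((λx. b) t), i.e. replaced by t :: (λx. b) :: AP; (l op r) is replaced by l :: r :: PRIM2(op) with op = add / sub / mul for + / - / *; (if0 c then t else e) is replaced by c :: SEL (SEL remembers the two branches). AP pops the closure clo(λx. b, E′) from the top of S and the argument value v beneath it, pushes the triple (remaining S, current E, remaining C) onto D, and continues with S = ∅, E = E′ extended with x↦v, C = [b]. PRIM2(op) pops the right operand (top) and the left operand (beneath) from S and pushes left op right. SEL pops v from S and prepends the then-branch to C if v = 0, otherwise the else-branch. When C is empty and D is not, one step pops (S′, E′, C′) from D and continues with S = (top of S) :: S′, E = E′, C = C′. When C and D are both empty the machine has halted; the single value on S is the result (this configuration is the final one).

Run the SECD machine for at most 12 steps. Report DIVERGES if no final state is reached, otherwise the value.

Answer: DIVERGES (no final state within 12 steps)

Execution trace:
0. [S=∅ | E=∅ | C=[((λx. (x x)) (λx. (x x)))] | D=∅]
1. [S=∅ | E=∅ | C=[(λx. (x x)) :: (λx. (x x)) :: AP] | D=∅]
2. [S=[clo(λx. (x x), ∅)] | E=∅ | C=[(λx. (x x)) :: AP] | D=∅]
3. [S=[clo(λx. (x x), ∅) :: clo(λx. (x x), ∅)] | E=∅ | C=[AP] | D=∅]
4. [S=∅ | E={x↦clo(λx. (x x), ∅)} | C=[(x x)] | D=[(∅, ∅, ∅)]]
5. [S=∅ | E={x↦clo(λx. (x x), ∅)} | C=[x :: x :: AP] | D=[(∅, ∅, ∅)]]
6. [S=[clo(λx. (x x), ∅)] | E={x↦clo(λx. (x x), ∅)} | C=[x :: AP] | D=[(∅, ∅, ∅)]]
7. [S=[clo(λx. (x x), ∅) :: clo(λx. (x x), ∅)] | E={x↦clo(λx. (x x), ∅)} | C=[AP] | D=[(∅, ∅, ∅)]]
8. [S=∅ | E={x↦clo(λx. (x x), ∅)} | C=[(x x)] | D=[(∅, {x↦clo(λx. (x x), ∅)}, ∅) :: (∅, ∅, ∅)]]
9. [S=∅ | E={x↦clo(λx. (x x), ∅)} | C=[x :: x :: AP] | D=[(∅, {x↦clo(λx. (x x), ∅)}, ∅) :: (∅, ∅, ∅)]]
10. [S=[clo(λx. (x x), ∅)] | E={x↦clo(λx. (x x), ∅)} | C=[x :: AP] | D=[(∅, {x↦clo(λx. (x x), ∅)}, ∅) :: (∅, ∅, ∅)]]
11. [S=[clo(λx. (x x), ∅) :: clo(λx. (x x), ∅)] | E={x↦clo(λx. (x x), ∅)} | C=[AP] | D=[(∅, {x↦clo(λx. (x x), ∅)}, ∅) :: (∅, ∅, ∅)]]
12. [S=∅ | E={x↦clo(λx. (x x), ∅)} | C=[(x x)] | D=[(∅, {x↦clo(λx. (x x), ∅)}, ∅) :: (∅, {x↦clo(λx. (x x), ∅)}, ∅) :: (∅, ∅, ∅)]]
→ 12 transitions taken and the configuration is still not final: no result within 12 steps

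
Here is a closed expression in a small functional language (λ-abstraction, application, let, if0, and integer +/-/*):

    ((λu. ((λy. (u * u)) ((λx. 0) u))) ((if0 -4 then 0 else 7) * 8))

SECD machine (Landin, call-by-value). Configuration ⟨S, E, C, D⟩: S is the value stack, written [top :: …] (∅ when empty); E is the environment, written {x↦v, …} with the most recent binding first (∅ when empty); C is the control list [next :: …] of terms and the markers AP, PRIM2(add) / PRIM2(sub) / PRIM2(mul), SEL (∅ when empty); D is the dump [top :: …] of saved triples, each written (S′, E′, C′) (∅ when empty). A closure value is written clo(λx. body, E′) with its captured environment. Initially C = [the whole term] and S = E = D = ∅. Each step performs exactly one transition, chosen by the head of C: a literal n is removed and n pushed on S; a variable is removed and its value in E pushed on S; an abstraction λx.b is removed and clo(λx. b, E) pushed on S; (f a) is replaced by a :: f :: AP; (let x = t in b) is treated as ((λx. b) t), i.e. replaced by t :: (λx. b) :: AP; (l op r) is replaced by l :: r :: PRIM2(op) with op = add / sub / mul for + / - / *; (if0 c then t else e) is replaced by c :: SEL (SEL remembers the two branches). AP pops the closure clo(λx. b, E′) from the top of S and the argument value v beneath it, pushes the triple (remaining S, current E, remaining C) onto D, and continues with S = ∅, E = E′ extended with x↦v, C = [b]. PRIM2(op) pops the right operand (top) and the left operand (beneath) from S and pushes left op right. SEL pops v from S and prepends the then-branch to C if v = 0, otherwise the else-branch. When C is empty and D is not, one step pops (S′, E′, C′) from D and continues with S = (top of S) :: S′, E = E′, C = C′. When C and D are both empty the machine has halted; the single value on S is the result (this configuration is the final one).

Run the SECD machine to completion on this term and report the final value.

0. [S=∅ | E=∅ | C=[((λu. ((λy. (u * u)) ((λx. 0) u))) ((if0 -4 then 0 else 7) * 8))] | D=∅]
1. [S=∅ | E=∅ | C=[((if0 -4 then 0 else 7) * 8) :: (λu. ((λy. (u * u)) ((λx. 0) u))) :: AP] | D=∅]
2. [S=∅ | E=∅ | C=[(if0 -4 then 0 else 7) :: 8 :: PRIM2(mul) :: (λu. ((λy. (u * u)) ((λx. 0) u))) :: AP] | D=∅]
3. [S=∅ | E=∅ | C=[-4 :: SEL :: 8 :: PRIM2(mul) :: (λu. ((λy. (u * u)) ((λx. 0) u))) :: AP] | D=∅]
4. [S=[-4] | E=∅ | C=[SEL :: 8 :: PRIM2(mul) :: (λu. ((λy. (u * u)) ((λx. 0) u))) :: AP] | D=∅]
5. [S=∅ | E=∅ | C=[7 :: 8 :: PRIM2(mul) :: (λu. ((λy. (u * u)) ((λx. 0) u))) :: AP] | D=∅]
6. [S=[7] | E=∅ | C=[8 :: PRIM2(mul) :: (λu. ((λy. (u * u)) ((λx. 0) u))) :: AP] | D=∅]
7. [S=[8 :: 7] | E=∅ | C=[PRIM2(mul) :: (λu. ((λy. (u * u)) ((λx. 0) u))) :: AP] | D=∅]
8. [S=[56] | E=∅ | C=[(λu. ((λy. (u * u)) ((λx. 0) u))) :: AP] | D=∅]
9. [S=[clo(λu. ((λy. (u * u)) ((λx. 0) u)), ∅) :: 56] | E=∅ | C=[AP] | D=∅]
10. [S=∅ | E={u↦56} | C=[((λy. (u * u)) ((λx. 0) u))] | D=[(∅, ∅, ∅)]]
11. [S=∅ | E={u↦56} | C=[((λx. 0) u) :: (λy. (u * u)) :: AP] | D=[(∅, ∅, ∅)]]
12. [S=∅ | E={u↦56} | C=[u :: (λx. 0) :: AP :: (λy. (u * u)) :: AP] | D=[(∅, ∅, ∅)]]
13. [S=[56] | E={u↦56} | C=[(λx. 0) :: AP :: (λy. (u * u)) :: AP] | D=[(∅, ∅, ∅)]]
14. [S=[clo(λx. 0, {u↦56}) :: 56] | E={u↦56} | C=[AP :: (λy. (u * u)) :: AP] | D=[(∅, ∅, ∅)]]
15. [S=∅ | E={x↦56, u↦56} | C=[0] | D=[(∅, {u↦56}, [(λy. (u * u)) :: AP]) :: (∅, ∅, ∅)]]
16. [S=[0] | E={x↦56, u↦56} | C=∅ | D=[(∅, {u↦56}, [(λy. (u * u)) :: AP]) :: (∅, ∅, ∅)]]
17. [S=[0] | E={u↦56} | C=[(λy. (u * u)) :: AP] | D=[(∅, ∅, ∅)]]
18. [S=[clo(λy. (u * u), {u↦56}) :: 0] | E={u↦56} | C=[AP] | D=[(∅, ∅, ∅)]]
19. [S=∅ | E={y↦0, u↦56} | C=[(u * u)] | D=[(∅, {u↦56}, ∅) :: (∅, ∅, ∅)]]
20. [S=∅ | E={y↦0, u↦56} | C=[u :: u :: PRIM2(mul)] | D=[(∅, {u↦56}, ∅) :: (∅, ∅, ∅)]]
21. [S=[56] | E={y↦0, u↦56} | C=[u :: PRIM2(mul)] | D=[(∅, {u↦56}, ∅) :: (∅, ∅, ∅)]]
22. [S=[56 :: 56] | E={y↦0, u↦56} | C=[PRIM2(mul)] | D=[(∅, {u↦56}, ∅) :: (∅, ∅, ∅)]]
23. [S=[3136] | E={y↦0, u↦56} | C=∅ | D=[(∅, {u↦56}, ∅) :: (∅, ∅, ∅)]]
24. [S=[3136] | E={u↦56} | C=∅ | D=[(∅, ∅, ∅)]]
25. [S=[3136] | E=∅ | C=∅ | D=∅]
→ final value 3136

Answer: 3136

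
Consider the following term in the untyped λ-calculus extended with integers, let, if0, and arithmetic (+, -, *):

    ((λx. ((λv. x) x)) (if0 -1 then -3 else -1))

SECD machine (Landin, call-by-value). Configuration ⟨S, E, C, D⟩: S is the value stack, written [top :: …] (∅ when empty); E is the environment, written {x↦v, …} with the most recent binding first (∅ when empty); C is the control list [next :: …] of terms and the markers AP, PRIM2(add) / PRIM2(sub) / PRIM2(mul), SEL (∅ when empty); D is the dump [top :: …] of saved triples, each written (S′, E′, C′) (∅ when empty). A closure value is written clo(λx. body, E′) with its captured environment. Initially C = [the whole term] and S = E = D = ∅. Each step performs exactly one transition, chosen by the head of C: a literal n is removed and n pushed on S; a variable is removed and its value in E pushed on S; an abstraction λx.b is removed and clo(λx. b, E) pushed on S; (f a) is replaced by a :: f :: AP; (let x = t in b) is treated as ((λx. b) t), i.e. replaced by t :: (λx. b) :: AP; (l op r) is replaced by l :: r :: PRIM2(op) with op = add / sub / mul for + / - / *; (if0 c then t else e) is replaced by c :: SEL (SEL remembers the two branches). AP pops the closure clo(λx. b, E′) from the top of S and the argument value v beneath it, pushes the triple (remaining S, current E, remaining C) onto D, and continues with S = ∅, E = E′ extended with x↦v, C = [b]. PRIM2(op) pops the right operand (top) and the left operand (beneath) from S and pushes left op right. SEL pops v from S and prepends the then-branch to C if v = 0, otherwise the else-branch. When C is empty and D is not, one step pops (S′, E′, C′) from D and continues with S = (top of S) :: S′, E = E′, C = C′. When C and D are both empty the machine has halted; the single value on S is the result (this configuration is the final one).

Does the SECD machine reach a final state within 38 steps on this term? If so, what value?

Answer: -1

Derivation:
[0] ⟨S=∅; E=∅; C=[((λx. ((λv. x) x)) (if0 -1 then -3 else -1))]; D=∅⟩
[1] ⟨S=∅; E=∅; C=[(if0 -1 then -3 else -1) :: (λx. ((λv. x) x)) :: AP]; D=∅⟩
[2] ⟨S=∅; E=∅; C=[-1 :: SEL :: (λx. ((λv. x) x)) :: AP]; D=∅⟩
[3] ⟨S=[-1]; E=∅; C=[SEL :: (λx. ((λv. x) x)) :: AP]; D=∅⟩
[4] ⟨S=∅; E=∅; C=[-1 :: (λx. ((λv. x) x)) :: AP]; D=∅⟩
[5] ⟨S=[-1]; E=∅; C=[(λx. ((λv. x) x)) :: AP]; D=∅⟩
[6] ⟨S=[clo(λx. ((λv. x) x), ∅) :: -1]; E=∅; C=[AP]; D=∅⟩
[7] ⟨S=∅; E={x↦-1}; C=[((λv. x) x)]; D=[(∅, ∅, ∅)]⟩
[8] ⟨S=∅; E={x↦-1}; C=[x :: (λv. x) :: AP]; D=[(∅, ∅, ∅)]⟩
[9] ⟨S=[-1]; E={x↦-1}; C=[(λv. x) :: AP]; D=[(∅, ∅, ∅)]⟩
[10] ⟨S=[clo(λv. x, {x↦-1}) :: -1]; E={x↦-1}; C=[AP]; D=[(∅, ∅, ∅)]⟩
[11] ⟨S=∅; E={v↦-1, x↦-1}; C=[x]; D=[(∅, {x↦-1}, ∅) :: (∅, ∅, ∅)]⟩
[12] ⟨S=[-1]; E={v↦-1, x↦-1}; C=∅; D=[(∅, {x↦-1}, ∅) :: (∅, ∅, ∅)]⟩
[13] ⟨S=[-1]; E={x↦-1}; C=∅; D=[(∅, ∅, ∅)]⟩
[14] ⟨S=[-1]; E=∅; C=∅; D=∅⟩
→ final value -1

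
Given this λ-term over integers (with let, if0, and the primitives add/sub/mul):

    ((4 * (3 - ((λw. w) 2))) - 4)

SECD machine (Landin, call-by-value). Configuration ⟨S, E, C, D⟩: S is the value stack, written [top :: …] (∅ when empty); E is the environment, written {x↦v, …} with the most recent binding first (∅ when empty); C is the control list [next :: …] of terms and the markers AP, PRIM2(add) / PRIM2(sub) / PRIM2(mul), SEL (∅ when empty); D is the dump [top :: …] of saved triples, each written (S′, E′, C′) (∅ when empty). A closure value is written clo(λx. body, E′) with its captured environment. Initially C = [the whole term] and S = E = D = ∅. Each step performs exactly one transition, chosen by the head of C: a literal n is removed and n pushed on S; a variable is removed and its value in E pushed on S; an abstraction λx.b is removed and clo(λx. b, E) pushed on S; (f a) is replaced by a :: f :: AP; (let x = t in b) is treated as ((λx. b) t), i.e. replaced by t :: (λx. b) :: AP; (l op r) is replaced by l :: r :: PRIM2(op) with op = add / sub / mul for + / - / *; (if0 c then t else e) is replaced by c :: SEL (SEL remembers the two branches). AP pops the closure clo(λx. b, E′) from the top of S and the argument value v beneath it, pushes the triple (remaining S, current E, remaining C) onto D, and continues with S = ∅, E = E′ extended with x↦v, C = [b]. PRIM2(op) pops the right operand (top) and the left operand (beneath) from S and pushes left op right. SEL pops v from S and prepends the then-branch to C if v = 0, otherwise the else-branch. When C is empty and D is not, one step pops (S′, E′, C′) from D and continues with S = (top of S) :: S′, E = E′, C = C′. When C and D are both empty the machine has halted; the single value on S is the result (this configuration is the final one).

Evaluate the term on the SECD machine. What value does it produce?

step 0: ⟨S=∅; E=∅; C=[((4 * (3 - ((λw. w) 2))) - 4)]; D=∅⟩
step 1: ⟨S=∅; E=∅; C=[(4 * (3 - ((λw. w) 2))) :: 4 :: PRIM2(sub)]; D=∅⟩
step 2: ⟨S=∅; E=∅; C=[4 :: (3 - ((λw. w) 2)) :: PRIM2(mul) :: 4 :: PRIM2(sub)]; D=∅⟩
step 3: ⟨S=[4]; E=∅; C=[(3 - ((λw. w) 2)) :: PRIM2(mul) :: 4 :: PRIM2(sub)]; D=∅⟩
step 4: ⟨S=[4]; E=∅; C=[3 :: ((λw. w) 2) :: PRIM2(sub) :: PRIM2(mul) :: 4 :: PRIM2(sub)]; D=∅⟩
step 5: ⟨S=[3 :: 4]; E=∅; C=[((λw. w) 2) :: PRIM2(sub) :: PRIM2(mul) :: 4 :: PRIM2(sub)]; D=∅⟩
step 6: ⟨S=[3 :: 4]; E=∅; C=[2 :: (λw. w) :: AP :: PRIM2(sub) :: PRIM2(mul) :: 4 :: PRIM2(sub)]; D=∅⟩
step 7: ⟨S=[2 :: 3 :: 4]; E=∅; C=[(λw. w) :: AP :: PRIM2(sub) :: PRIM2(mul) :: 4 :: PRIM2(sub)]; D=∅⟩
step 8: ⟨S=[clo(λw. w, ∅) :: 2 :: 3 :: 4]; E=∅; C=[AP :: PRIM2(sub) :: PRIM2(mul) :: 4 :: PRIM2(sub)]; D=∅⟩
step 9: ⟨S=∅; E={w↦2}; C=[w]; D=[([3 :: 4], ∅, [PRIM2(sub) :: PRIM2(mul) :: 4 :: PRIM2(sub)])]⟩
step 10: ⟨S=[2]; E={w↦2}; C=∅; D=[([3 :: 4], ∅, [PRIM2(sub) :: PRIM2(mul) :: 4 :: PRIM2(sub)])]⟩
step 11: ⟨S=[2 :: 3 :: 4]; E=∅; C=[PRIM2(sub) :: PRIM2(mul) :: 4 :: PRIM2(sub)]; D=∅⟩
step 12: ⟨S=[1 :: 4]; E=∅; C=[PRIM2(mul) :: 4 :: PRIM2(sub)]; D=∅⟩
step 13: ⟨S=[4]; E=∅; C=[4 :: PRIM2(sub)]; D=∅⟩
step 14: ⟨S=[4 :: 4]; E=∅; C=[PRIM2(sub)]; D=∅⟩
step 15: ⟨S=[0]; E=∅; C=∅; D=∅⟩
→ final value 0

Answer: 0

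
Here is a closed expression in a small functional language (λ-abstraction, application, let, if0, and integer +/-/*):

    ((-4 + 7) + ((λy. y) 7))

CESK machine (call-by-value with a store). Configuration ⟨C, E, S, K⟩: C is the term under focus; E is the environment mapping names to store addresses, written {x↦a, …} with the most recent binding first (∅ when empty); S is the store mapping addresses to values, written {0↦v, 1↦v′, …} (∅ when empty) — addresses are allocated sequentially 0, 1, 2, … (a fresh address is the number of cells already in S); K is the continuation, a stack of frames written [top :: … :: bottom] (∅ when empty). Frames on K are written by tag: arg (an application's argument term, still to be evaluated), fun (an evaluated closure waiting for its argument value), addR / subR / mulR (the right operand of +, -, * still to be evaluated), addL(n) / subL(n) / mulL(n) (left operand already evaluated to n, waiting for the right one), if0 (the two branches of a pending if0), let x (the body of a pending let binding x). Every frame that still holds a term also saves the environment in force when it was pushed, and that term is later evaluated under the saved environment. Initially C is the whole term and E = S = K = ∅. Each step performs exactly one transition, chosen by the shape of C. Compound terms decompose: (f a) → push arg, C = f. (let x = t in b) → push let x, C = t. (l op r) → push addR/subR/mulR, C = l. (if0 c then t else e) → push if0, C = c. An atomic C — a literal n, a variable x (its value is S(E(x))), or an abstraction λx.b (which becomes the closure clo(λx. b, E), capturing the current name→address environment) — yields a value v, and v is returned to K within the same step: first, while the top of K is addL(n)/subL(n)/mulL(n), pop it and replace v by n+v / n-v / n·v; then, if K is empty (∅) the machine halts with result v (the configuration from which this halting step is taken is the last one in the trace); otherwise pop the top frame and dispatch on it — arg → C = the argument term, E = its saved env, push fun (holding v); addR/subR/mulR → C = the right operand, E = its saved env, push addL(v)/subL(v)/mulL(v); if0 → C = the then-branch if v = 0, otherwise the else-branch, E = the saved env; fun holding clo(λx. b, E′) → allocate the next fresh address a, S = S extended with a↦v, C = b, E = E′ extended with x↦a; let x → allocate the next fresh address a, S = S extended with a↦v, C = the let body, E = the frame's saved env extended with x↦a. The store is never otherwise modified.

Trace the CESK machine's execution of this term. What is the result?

Answer: 10

Machine steps:
0. <C=((-4 + 7) + ((λy. y) 7)), E=∅, S=∅, K=∅>
1. <C=(-4 + 7), E=∅, S=∅, K=[addR]>
2. <C=-4, E=∅, S=∅, K=[addR :: addR]>
3. <C=7, E=∅, S=∅, K=[addL(-4) :: addR]>
4. <C=((λy. y) 7), E=∅, S=∅, K=[addL(3)]>
5. <C=(λy. y), E=∅, S=∅, K=[arg :: addL(3)]>
6. <C=7, E=∅, S=∅, K=[fun :: addL(3)]>
7. <C=y, E={y↦0}, S={0↦7}, K=[addL(3)]>
→ final value 10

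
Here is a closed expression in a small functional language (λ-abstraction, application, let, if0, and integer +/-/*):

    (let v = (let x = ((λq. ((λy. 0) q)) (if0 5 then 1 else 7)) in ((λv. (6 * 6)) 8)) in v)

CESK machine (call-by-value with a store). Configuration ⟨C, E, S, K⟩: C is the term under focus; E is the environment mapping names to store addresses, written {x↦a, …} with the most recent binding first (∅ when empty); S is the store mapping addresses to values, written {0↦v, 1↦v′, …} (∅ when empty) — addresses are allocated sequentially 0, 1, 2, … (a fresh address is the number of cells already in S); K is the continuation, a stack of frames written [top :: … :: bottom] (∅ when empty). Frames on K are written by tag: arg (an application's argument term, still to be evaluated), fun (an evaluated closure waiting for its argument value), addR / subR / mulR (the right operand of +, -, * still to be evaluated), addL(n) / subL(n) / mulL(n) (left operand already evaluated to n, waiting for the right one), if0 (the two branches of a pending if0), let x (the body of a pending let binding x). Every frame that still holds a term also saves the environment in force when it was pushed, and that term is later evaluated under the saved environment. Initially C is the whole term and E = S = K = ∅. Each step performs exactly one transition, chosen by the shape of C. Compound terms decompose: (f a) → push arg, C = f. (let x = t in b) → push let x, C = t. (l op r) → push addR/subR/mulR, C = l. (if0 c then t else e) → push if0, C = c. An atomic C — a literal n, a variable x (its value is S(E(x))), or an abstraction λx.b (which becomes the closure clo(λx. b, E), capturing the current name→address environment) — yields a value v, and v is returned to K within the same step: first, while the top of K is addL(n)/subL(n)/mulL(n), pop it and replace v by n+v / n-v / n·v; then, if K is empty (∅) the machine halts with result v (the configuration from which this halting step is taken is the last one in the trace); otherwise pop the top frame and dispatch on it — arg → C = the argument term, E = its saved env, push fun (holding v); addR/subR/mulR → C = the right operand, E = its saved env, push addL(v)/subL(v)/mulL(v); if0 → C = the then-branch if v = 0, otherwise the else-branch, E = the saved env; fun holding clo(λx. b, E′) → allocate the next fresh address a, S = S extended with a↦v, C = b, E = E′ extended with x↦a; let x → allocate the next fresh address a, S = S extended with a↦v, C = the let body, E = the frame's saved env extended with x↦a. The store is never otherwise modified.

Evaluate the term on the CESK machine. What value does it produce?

Answer: 36

Derivation:
step 0: ⟨C=(let v = (let x = ((λq. ((λy. 0) q)) (if0 5 then 1 else 7)) in ((λv. (6 * 6)) 8)) in v); E=∅; S=∅; K=∅⟩
step 1: ⟨C=(let x = ((λq. ((λy. 0) q)) (if0 5 then 1 else 7)) in ((λv. (6 * 6)) 8)); E=∅; S=∅; K=[let v]⟩
step 2: ⟨C=((λq. ((λy. 0) q)) (if0 5 then 1 else 7)); E=∅; S=∅; K=[let x :: let v]⟩
step 3: ⟨C=(λq. ((λy. 0) q)); E=∅; S=∅; K=[arg :: let x :: let v]⟩
step 4: ⟨C=(if0 5 then 1 else 7); E=∅; S=∅; K=[fun :: let x :: let v]⟩
step 5: ⟨C=5; E=∅; S=∅; K=[if0 :: fun :: let x :: let v]⟩
step 6: ⟨C=7; E=∅; S=∅; K=[fun :: let x :: let v]⟩
step 7: ⟨C=((λy. 0) q); E={q↦0}; S={0↦7}; K=[let x :: let v]⟩
step 8: ⟨C=(λy. 0); E={q↦0}; S={0↦7}; K=[arg :: let x :: let v]⟩
step 9: ⟨C=q; E={q↦0}; S={0↦7}; K=[fun :: let x :: let v]⟩
step 10: ⟨C=0; E={y↦1, q↦0}; S={0↦7, 1↦7}; K=[let x :: let v]⟩
step 11: ⟨C=((λv. (6 * 6)) 8); E={x↦2}; S={0↦7, 1↦7, 2↦0}; K=[let v]⟩
step 12: ⟨C=(λv. (6 * 6)); E={x↦2}; S={0↦7, 1↦7, 2↦0}; K=[arg :: let v]⟩
step 13: ⟨C=8; E={x↦2}; S={0↦7, 1↦7, 2↦0}; K=[fun :: let v]⟩
step 14: ⟨C=(6 * 6); E={v↦3, x↦2}; S={0↦7, 1↦7, 2↦0, 3↦8}; K=[let v]⟩
step 15: ⟨C=6; E={v↦3, x↦2}; S={0↦7, 1↦7, 2↦0, 3↦8}; K=[mulR :: let v]⟩
step 16: ⟨C=6; E={v↦3, x↦2}; S={0↦7, 1↦7, 2↦0, 3↦8}; K=[mulL(6) :: let v]⟩
step 17: ⟨C=v; E={v↦4}; S={0↦7, 1↦7, 2↦0, 3↦8, 4↦36}; K=∅⟩
→ final value 36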